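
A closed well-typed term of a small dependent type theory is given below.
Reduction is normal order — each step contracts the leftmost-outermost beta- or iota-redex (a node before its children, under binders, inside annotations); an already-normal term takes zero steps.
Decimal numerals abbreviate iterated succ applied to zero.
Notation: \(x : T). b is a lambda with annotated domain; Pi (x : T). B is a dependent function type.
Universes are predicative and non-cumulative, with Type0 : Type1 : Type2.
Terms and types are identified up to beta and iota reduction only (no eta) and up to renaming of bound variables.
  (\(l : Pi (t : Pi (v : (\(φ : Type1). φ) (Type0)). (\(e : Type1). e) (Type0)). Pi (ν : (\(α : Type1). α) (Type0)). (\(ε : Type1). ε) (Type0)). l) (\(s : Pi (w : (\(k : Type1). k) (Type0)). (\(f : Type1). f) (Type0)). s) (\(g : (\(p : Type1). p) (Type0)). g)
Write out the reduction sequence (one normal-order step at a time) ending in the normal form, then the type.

normal-order reduction sequence:
  (\(l : Pi (t : Pi (v : (\(φ : Type1). φ) (Type0)). (\(e : Type1). e) (Type0)). Pi (ν : (\(α : Type1). α) (Type0)). (\(ε : Type1). ε) (Type0)). l) (\(s : Pi (w : (\(k : Type1). k) (Type0)). (\(f : Type1). f) (Type0)). s) (\(g : (\(p : Type1). p) (Type0)). g)
  ~> (\(l : Pi (t : (\(v : Type1). v) (Type0)). (\(φ : Type1). φ) (Type0)). l) (\(e : (\(ν : Type1). ν) (Type0)). e)
  ~> \(l : (\(t : Type1). t) (Type0)). l
  ~> \(l : Type0). l
inferred type:
  Pi (l : Type0). Type0


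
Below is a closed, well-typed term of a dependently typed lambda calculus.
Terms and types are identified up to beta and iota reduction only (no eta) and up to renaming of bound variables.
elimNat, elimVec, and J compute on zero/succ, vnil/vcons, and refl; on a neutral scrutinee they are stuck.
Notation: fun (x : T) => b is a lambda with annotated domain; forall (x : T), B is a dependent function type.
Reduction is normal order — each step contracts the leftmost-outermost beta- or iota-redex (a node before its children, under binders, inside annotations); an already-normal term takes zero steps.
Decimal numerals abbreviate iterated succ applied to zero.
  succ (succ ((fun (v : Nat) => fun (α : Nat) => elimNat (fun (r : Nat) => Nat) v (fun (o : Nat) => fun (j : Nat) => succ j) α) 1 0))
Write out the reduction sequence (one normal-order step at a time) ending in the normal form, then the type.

normal-order reduction:
  succ (succ ((fun (v : Nat) => fun (α : Nat) => elimNat (fun (r : Nat) => Nat) v (fun (o : Nat) => fun (j : Nat) => succ j) α) 1 0))
  ~> succ (succ ((fun (v : Nat) => elimNat (fun (α : Nat) => Nat) 1 (fun (r : Nat) => fun (o : Nat) => succ o) v) 0))
  ~> succ (succ (elimNat (fun (v : Nat) => Nat) 1 (fun (α : Nat) => fun (r : Nat) => succ r) 0))
  ~> 3
the term's type:
  Nat


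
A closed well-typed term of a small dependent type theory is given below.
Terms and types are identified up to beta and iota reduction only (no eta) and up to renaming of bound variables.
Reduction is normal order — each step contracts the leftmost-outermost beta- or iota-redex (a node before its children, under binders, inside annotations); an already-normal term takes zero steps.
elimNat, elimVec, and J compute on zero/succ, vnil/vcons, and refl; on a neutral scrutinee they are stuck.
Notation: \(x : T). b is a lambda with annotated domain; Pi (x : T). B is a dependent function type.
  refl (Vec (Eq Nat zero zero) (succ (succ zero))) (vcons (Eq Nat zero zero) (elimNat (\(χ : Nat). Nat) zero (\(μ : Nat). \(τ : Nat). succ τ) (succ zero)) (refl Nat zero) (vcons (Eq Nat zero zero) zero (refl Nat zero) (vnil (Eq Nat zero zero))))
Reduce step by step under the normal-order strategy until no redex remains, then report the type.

normal-order reduction:
  refl (Vec (Eq Nat zero zero) (succ (succ zero))) (vcons (Eq Nat zero zero) (elimNat (\(χ : Nat). Nat) zero (\(μ : Nat). \(τ : Nat). succ τ) (succ zero)) (refl Nat zero) (vcons (Eq Nat zero zero) zero (refl Nat zero) (vnil (Eq Nat zero zero))))
  ~> refl (Vec (Eq Nat zero zero) (succ (succ zero))) (vcons (Eq Nat zero zero) ((\(χ : Nat). \(μ : Nat). succ μ) zero (elimNat (\(τ : Nat). Nat) zero (\(β : Nat). \(γ : Nat). succ γ) zero)) (refl Nat zero) (vcons (Eq Nat zero zero) zero (refl Nat zero) (vnil (Eq Nat zero zero))))
  ~> refl (Vec (Eq Nat zero zero) (succ (succ zero))) (vcons (Eq Nat zero zero) ((\(χ : Nat). succ χ) (elimNat (\(μ : Nat). Nat) zero (\(τ : Nat). \(β : Nat). succ β) zero)) (refl Nat zero) (vcons (Eq Nat zero zero) zero (refl Nat zero) (vnil (Eq Nat zero zero))))
  ~> refl (Vec (Eq Nat zero zero) (succ (succ zero))) (vcons (Eq Nat zero zero) (succ (elimNat (\(χ : Nat). Nat) zero (\(μ : Nat). \(τ : Nat). succ τ) zero)) (refl Nat zero) (vcons (Eq Nat zero zero) zero (refl Nat zero) (vnil (Eq Nat zero zero))))
  ~> refl (Vec (Eq Nat zero zero) (succ (succ zero))) (vcons (Eq Nat zero zero) (succ zero) (refl Nat zero) (vcons (Eq Nat zero zero) zero (refl Nat zero) (vnil (Eq Nat zero zero))))
the term's type:
  Eq (Vec (Eq Nat zero zero) (succ (succ zero))) (vcons (Eq Nat zero zero) (succ zero) (refl Nat zero) (vcons (Eq Nat zero zero) zero (refl Nat zero) (vnil (Eq Nat zero zero)))) (vcons (Eq Nat zero zero) (succ zero) (refl Nat zero) (vcons (Eq Nat zero zero) zero (refl Nat zero) (vnil (Eq Nat zero zero))))


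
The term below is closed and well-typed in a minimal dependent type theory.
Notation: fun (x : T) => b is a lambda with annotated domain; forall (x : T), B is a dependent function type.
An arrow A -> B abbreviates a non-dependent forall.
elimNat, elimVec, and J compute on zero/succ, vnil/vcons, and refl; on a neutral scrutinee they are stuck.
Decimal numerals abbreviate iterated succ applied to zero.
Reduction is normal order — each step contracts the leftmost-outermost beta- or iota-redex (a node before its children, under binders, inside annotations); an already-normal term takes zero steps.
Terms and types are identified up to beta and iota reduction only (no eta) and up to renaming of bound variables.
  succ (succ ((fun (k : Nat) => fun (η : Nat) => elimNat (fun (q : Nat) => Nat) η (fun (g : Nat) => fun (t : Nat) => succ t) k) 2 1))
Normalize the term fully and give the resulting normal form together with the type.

reduced normal form:
  5
type:
  Nat


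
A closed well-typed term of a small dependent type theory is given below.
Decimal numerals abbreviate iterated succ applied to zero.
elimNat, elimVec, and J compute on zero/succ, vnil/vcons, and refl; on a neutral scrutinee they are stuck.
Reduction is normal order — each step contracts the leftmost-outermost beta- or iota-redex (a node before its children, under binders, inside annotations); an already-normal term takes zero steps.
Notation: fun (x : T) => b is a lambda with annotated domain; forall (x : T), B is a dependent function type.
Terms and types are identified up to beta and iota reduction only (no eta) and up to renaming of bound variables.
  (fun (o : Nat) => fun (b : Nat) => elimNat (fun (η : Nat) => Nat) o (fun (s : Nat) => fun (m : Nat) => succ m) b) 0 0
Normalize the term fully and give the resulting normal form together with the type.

reduced normal form:
  0
the term's type:
  Nat


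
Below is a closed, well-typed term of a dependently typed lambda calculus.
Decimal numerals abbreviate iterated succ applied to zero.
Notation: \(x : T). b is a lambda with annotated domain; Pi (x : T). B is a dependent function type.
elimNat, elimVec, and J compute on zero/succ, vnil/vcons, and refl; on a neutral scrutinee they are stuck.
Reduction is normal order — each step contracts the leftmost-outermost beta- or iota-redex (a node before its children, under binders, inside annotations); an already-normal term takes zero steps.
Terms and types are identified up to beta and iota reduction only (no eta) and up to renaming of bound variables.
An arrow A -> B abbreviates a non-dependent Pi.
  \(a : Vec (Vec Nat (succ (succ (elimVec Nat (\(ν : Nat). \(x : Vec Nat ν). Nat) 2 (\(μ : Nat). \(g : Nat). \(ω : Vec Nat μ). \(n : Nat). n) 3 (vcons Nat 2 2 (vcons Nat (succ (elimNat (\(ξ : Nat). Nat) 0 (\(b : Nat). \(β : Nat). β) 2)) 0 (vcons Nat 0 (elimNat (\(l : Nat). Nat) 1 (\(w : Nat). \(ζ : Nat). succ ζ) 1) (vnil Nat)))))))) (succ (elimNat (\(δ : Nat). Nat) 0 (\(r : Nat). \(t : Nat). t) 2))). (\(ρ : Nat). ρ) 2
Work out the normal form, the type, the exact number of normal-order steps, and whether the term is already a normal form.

normal form:
  \(a : Vec (Vec Nat 4) 1). 2
the term's type:
  Vec (Vec Nat 4) 1 -> Nat
normal-order step count: 24
started in normal form: no
first contracted redex: an elimVec iota-redex


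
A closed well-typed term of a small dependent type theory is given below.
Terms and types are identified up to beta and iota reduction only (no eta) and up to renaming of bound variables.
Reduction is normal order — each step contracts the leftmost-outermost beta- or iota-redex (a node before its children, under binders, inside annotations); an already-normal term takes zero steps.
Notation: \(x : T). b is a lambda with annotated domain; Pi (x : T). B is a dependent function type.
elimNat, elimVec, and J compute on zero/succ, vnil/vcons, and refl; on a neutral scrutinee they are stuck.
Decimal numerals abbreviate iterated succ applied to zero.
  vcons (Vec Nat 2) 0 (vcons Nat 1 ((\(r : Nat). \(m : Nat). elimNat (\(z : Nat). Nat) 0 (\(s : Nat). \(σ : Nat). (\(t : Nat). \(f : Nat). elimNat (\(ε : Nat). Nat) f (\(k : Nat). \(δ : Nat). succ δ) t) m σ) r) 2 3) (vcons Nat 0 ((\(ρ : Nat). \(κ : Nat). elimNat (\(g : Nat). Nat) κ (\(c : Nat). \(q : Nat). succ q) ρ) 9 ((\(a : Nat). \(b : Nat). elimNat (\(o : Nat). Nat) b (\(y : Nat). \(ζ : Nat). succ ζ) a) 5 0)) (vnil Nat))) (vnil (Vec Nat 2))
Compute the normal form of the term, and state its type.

reduced normal form:
  vcons (Vec Nat 2) 0 (vcons Nat 1 6 (vcons Nat 0 14 (vnil Nat))) (vnil (Vec Nat 2))
inferred type:
  Vec (Vec Nat 2) 1
observation: 81 normal-order steps separate the term from its normal form.


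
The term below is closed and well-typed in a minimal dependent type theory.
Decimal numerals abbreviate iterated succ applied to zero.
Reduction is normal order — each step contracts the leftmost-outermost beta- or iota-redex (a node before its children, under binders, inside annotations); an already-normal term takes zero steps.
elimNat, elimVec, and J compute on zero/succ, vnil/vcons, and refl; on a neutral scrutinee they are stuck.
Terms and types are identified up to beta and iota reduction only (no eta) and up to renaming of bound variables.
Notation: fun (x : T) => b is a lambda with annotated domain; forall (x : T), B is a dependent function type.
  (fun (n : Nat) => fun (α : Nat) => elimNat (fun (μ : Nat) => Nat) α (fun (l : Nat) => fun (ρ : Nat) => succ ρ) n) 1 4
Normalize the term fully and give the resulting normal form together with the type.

resulting normal form:
  5
inferred type:
  Nat
observation: reduction starts at a beta-redex, and 6 normal-order steps reach the normal form.


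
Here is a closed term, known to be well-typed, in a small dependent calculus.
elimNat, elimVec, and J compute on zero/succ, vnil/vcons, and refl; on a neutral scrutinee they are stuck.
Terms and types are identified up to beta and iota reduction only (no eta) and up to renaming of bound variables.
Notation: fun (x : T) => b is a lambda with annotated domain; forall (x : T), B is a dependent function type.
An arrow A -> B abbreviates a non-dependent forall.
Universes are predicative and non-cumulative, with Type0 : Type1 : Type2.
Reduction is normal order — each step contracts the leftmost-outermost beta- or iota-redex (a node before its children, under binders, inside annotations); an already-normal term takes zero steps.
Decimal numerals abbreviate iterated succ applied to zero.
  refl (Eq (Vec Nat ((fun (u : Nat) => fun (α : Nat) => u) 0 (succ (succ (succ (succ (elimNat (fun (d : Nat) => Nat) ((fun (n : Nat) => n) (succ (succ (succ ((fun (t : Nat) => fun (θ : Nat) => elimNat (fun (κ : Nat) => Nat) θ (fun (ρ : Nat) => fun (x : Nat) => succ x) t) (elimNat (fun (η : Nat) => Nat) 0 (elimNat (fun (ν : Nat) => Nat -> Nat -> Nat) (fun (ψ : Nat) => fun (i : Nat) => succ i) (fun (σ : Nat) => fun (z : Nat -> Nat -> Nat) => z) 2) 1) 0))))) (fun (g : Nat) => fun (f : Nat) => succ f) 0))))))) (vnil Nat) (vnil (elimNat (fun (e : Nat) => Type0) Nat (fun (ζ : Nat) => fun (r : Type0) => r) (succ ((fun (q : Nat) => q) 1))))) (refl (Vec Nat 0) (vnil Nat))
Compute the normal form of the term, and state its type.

resulting normal form:
  refl (Eq (Vec Nat 0) (vnil Nat) (vnil Nat)) (refl (Vec Nat 0) (vnil Nat))
inferred type:
  Eq (Eq (Vec Nat 0) (vnil Nat) (vnil Nat)) (refl (Vec Nat 0) (vnil Nat)) (refl (Vec Nat 0) (vnil Nat))
observation: contracting a beta-redex first, the term normalizes in 10 steps.


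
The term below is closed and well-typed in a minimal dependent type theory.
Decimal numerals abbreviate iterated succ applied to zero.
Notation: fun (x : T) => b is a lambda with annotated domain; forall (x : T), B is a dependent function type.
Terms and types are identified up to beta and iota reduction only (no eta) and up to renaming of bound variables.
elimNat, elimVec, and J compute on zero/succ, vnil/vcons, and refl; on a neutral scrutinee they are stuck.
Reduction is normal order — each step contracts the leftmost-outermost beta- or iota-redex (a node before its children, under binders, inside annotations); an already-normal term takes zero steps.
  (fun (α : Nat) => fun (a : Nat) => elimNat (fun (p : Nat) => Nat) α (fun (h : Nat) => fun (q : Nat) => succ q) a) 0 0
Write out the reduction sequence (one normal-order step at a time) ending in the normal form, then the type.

reduction (normal order):
  (fun (α : Nat) => fun (a : Nat) => elimNat (fun (p : Nat) => Nat) α (fun (h : Nat) => fun (q : Nat) => succ q) a) 0 0
  ~> (fun (α : Nat) => elimNat (fun (a : Nat) => Nat) 0 (fun (p : Nat) => fun (h : Nat) => succ h) α) 0
  ~> elimNat (fun (α : Nat) => Nat) 0 (fun (a : Nat) => fun (p : Nat) => succ p) 0
  ~> 0
type:
  Nat


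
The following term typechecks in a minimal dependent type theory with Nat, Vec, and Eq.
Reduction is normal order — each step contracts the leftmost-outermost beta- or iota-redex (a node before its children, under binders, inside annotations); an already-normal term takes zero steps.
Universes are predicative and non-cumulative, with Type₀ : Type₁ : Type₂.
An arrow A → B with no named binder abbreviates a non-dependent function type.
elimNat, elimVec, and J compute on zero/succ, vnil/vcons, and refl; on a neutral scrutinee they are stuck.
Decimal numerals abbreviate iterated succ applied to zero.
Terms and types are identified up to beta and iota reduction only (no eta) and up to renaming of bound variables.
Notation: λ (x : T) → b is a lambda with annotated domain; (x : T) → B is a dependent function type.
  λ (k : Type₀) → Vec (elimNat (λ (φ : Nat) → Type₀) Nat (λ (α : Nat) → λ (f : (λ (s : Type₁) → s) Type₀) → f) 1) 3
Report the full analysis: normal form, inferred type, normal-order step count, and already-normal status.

normal form:
  λ (k : Type₀) → Vec Nat 3
the term's type:
  Type₀ → Type₀
steps to reach normal form (normal order): 4
already normal: no
first redex: an elimNat iota-redex


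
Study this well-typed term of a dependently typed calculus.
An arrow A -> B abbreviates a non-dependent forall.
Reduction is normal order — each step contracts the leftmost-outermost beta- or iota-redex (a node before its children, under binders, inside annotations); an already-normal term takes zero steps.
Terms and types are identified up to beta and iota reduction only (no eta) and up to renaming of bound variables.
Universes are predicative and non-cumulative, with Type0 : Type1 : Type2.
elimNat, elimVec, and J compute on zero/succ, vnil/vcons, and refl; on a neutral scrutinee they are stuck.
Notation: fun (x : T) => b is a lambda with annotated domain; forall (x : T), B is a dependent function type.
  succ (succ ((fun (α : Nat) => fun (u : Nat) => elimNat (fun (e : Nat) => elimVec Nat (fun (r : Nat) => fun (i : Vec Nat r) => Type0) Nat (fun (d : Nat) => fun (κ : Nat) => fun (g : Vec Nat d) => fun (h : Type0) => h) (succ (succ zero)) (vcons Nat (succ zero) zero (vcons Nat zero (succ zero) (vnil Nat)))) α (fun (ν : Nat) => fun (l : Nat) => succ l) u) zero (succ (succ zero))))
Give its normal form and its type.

normal form:
  succ (succ (succ (succ zero)))
type:
  Nat
observation: the term reaches its normal form after 9 normal-order steps.


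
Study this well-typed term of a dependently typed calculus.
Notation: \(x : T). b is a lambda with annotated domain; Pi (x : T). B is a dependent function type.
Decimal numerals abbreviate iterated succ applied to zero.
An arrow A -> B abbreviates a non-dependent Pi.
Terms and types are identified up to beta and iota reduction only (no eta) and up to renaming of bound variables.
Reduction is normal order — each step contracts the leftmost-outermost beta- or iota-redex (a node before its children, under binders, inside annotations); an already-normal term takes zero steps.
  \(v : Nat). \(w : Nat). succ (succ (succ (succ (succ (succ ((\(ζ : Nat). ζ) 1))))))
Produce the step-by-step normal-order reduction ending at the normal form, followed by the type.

reduction (normal order):
  \(v : Nat). \(w : Nat). succ (succ (succ (succ (succ (succ ((\(ζ : Nat). ζ) 1))))))
  ~> \(v : Nat). \(w : Nat). 7
type:
  Nat -> Nat -> Nat


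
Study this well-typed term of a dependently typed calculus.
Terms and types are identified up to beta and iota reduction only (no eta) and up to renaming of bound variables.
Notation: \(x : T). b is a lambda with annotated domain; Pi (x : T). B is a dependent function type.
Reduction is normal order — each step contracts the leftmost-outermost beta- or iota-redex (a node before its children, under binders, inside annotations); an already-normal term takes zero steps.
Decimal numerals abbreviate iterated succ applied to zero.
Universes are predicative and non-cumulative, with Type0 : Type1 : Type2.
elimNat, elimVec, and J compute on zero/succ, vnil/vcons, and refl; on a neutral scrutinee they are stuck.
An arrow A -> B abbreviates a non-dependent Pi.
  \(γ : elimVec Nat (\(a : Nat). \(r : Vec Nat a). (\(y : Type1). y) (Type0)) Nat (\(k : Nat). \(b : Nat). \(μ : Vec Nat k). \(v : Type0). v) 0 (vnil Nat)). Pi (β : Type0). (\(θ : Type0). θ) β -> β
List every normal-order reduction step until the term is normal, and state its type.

normal-order reduction sequence:
  \(γ : elimVec Nat (\(a : Nat). \(r : Vec Nat a). (\(y : Type1). y) (Type0)) Nat (\(k : Nat). \(b : Nat). \(μ : Vec Nat k). \(v : Type0). v) 0 (vnil Nat)). Pi (β : Type0). (\(θ : Type0). θ) β -> β
  ~> \(γ : Nat). Pi (a : Type0). (\(r : Type0). r) a -> a
  ~> \(γ : Nat). Pi (a : Type0). a -> a
the term's type:
  Nat -> Type1


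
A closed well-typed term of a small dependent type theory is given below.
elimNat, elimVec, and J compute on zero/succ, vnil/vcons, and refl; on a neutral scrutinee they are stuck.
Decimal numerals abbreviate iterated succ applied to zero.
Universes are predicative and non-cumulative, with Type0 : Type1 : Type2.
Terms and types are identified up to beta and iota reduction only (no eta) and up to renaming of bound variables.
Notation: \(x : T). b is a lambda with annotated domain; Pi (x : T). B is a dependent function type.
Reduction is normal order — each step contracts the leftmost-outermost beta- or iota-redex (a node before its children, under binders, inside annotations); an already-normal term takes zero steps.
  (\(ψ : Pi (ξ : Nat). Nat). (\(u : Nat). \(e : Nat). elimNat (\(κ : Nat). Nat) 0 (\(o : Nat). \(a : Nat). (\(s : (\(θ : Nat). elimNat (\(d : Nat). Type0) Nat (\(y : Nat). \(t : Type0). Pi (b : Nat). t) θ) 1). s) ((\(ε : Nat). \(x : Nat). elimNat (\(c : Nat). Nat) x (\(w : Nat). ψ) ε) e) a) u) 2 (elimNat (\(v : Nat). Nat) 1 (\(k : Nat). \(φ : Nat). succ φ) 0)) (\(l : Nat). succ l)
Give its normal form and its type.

reduced normal form:
  2
type:
  Nat


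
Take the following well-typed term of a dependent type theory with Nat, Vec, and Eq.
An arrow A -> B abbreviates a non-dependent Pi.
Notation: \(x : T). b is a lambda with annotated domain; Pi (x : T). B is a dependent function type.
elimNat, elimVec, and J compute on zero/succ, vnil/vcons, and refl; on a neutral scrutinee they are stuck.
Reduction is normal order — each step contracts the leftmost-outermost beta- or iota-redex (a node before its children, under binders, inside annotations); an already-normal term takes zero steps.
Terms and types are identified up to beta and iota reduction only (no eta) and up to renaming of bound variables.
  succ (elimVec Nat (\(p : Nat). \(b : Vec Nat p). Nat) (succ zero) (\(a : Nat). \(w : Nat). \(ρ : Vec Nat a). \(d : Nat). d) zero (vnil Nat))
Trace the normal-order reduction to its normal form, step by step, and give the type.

normal-order reduction:
  succ (elimVec Nat (\(p : Nat). \(b : Vec Nat p). Nat) (succ zero) (\(a : Nat). \(w : Nat). \(ρ : Vec Nat a). \(d : Nat). d) zero (vnil Nat))
  ~> succ (succ zero)
inferred type:
  Nat


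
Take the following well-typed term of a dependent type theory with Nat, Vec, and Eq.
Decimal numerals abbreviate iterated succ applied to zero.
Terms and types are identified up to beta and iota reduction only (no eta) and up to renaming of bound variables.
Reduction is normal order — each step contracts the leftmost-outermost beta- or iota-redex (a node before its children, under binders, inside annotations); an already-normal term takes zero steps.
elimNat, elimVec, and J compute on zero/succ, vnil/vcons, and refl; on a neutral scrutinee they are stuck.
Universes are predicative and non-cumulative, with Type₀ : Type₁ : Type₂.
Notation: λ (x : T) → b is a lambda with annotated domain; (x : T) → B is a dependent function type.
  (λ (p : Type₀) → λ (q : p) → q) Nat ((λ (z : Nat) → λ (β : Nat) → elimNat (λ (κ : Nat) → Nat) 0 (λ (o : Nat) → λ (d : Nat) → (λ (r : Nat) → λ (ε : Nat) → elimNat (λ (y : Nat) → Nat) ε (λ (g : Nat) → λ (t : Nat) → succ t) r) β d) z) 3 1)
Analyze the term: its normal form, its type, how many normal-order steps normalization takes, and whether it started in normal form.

reduced normal form:
  3
inferred type:
  Nat
steps to reach normal form (normal order): 32
started in normal form: no
first redex: a beta-redex


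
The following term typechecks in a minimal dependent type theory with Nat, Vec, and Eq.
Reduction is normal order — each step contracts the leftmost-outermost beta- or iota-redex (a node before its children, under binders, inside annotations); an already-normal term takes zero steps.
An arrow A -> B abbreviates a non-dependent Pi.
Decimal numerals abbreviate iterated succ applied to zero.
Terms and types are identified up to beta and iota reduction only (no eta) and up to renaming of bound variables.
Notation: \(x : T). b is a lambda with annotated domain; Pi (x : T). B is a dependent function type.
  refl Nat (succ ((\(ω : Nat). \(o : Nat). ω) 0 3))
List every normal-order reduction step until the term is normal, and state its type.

reduction (normal order):
  refl Nat (succ ((\(ω : Nat). \(o : Nat). ω) 0 3))
  ~> refl Nat (succ ((\(ω : Nat). 0) 3))
  ~> refl Nat 1
type:
  Eq Nat 1 1


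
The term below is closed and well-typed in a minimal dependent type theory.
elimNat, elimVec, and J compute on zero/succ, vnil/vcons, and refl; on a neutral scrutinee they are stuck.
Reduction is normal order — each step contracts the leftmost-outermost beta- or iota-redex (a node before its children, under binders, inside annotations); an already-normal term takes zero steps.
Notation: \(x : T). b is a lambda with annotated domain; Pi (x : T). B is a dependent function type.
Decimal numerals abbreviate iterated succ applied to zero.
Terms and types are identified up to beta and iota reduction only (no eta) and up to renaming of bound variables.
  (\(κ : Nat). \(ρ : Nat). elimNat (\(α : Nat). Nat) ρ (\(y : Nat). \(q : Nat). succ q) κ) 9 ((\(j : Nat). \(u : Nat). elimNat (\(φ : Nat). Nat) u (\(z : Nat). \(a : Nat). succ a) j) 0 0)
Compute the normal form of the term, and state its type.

resulting normal form:
  9
inferred type:
  Nat


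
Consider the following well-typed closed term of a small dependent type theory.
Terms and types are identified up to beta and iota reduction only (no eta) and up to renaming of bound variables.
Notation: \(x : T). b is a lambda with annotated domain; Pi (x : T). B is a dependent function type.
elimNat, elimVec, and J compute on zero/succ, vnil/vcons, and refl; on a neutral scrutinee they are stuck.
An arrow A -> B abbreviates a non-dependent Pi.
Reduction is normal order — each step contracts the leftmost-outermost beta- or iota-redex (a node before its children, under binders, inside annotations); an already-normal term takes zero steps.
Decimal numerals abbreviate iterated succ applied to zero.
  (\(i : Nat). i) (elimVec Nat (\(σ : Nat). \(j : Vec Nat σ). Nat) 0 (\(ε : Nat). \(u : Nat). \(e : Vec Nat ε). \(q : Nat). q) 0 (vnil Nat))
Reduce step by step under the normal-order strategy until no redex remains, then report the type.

reduction (normal order):
  (\(i : Nat). i) (elimVec Nat (\(σ : Nat). \(j : Vec Nat σ). Nat) 0 (\(ε : Nat). \(u : Nat). \(e : Vec Nat ε). \(q : Nat). q) 0 (vnil Nat))
  ~> elimVec Nat (\(i : Nat). \(σ : Vec Nat i). Nat) 0 (\(j : Nat). \(ε : Nat). \(u : Vec Nat j). \(e : Nat). e) 0 (vnil Nat)
  ~> 0
type:
  Nat


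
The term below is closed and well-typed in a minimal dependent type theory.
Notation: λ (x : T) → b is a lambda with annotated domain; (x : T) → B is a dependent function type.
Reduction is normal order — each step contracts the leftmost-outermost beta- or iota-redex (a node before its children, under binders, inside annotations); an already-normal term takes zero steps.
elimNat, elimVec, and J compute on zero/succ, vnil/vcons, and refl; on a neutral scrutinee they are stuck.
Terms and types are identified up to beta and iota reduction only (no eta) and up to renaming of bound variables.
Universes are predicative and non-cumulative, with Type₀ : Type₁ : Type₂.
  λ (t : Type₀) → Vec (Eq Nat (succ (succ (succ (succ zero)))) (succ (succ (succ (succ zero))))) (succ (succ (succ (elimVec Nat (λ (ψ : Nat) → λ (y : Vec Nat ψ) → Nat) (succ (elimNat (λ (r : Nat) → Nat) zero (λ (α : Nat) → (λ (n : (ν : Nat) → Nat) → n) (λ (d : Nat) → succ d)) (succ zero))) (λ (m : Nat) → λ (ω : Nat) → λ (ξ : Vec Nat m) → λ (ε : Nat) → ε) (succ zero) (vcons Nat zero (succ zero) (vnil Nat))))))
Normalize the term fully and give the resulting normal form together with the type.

reduced normal form:
  λ (t : Type₀) → Vec (Eq Nat (succ (succ (succ (succ zero)))) (succ (succ (succ (succ zero))))) (succ (succ (succ (succ (succ zero)))))
type:
  (t : Type₀) → Type₀
observation: normalization takes exactly 11 steps under the normal-order strategy.


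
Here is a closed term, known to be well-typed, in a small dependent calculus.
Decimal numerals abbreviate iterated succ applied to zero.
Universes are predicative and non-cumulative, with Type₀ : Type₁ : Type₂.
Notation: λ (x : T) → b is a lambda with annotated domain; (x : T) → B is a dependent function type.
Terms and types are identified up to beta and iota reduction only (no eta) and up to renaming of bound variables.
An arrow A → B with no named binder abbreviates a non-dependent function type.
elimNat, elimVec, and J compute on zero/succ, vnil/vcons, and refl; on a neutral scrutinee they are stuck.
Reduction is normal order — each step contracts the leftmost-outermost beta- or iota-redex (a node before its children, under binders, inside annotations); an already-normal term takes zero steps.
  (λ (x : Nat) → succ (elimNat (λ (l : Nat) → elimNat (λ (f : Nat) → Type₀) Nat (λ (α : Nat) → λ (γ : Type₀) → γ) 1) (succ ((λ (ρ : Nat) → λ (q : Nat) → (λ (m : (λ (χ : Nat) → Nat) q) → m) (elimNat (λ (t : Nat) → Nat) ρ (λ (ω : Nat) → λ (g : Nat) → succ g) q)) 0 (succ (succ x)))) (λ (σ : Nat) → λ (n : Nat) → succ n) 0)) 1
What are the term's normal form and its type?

resulting normal form:
  5
the term's type:
  Nat


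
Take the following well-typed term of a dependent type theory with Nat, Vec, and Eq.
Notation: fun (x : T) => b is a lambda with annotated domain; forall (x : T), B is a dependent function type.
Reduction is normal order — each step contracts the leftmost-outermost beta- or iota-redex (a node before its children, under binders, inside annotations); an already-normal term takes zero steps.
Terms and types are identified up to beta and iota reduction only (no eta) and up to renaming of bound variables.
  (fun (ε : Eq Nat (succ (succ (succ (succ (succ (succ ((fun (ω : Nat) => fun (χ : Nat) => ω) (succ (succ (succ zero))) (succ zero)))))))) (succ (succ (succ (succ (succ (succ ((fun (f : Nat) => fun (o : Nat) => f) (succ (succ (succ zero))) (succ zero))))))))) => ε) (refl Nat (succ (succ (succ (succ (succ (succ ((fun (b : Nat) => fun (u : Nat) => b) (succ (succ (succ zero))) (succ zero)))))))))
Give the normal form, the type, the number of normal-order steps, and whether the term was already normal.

resulting normal form:
  refl Nat (succ (succ (succ (succ (succ (succ (succ (succ (succ zero)))))))))
inferred type:
  Eq Nat (succ (succ (succ (succ (succ (succ (succ (succ (succ zero))))))))) (succ (succ (succ (succ (succ (succ (succ (succ (succ zero)))))))))
steps to reach normal form (normal order): 3
started in normal form: no
first contracted redex: a beta-redex


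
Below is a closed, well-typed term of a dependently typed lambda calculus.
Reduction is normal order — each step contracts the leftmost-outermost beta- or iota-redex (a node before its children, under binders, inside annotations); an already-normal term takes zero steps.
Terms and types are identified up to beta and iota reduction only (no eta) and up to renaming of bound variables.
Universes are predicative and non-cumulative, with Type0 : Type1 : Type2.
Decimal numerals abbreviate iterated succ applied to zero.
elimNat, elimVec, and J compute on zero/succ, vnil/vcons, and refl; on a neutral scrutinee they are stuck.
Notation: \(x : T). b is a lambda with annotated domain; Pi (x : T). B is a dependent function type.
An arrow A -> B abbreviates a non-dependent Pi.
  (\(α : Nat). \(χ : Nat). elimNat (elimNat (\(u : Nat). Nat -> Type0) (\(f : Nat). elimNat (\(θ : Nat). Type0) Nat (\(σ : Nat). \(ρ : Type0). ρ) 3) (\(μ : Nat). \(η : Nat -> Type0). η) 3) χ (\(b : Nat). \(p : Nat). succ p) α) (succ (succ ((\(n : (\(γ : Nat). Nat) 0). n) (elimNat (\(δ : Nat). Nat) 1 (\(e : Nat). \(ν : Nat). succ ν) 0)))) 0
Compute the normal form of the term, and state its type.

resulting normal form:
  3
the term's type:
  Nat
observation: normalization takes exactly 34 steps under the normal-order strategy.


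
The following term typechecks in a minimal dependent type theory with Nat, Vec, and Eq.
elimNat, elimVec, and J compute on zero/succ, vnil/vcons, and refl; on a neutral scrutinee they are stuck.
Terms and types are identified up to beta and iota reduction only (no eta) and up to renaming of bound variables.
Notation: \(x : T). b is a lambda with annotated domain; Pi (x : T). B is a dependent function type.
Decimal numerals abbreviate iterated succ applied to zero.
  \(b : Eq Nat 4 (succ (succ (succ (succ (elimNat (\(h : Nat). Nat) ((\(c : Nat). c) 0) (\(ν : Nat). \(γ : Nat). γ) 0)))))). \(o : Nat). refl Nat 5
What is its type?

the term's type:
  Pi (b : Eq Nat 4 4). Pi (h : Nat). Eq Nat 5 5


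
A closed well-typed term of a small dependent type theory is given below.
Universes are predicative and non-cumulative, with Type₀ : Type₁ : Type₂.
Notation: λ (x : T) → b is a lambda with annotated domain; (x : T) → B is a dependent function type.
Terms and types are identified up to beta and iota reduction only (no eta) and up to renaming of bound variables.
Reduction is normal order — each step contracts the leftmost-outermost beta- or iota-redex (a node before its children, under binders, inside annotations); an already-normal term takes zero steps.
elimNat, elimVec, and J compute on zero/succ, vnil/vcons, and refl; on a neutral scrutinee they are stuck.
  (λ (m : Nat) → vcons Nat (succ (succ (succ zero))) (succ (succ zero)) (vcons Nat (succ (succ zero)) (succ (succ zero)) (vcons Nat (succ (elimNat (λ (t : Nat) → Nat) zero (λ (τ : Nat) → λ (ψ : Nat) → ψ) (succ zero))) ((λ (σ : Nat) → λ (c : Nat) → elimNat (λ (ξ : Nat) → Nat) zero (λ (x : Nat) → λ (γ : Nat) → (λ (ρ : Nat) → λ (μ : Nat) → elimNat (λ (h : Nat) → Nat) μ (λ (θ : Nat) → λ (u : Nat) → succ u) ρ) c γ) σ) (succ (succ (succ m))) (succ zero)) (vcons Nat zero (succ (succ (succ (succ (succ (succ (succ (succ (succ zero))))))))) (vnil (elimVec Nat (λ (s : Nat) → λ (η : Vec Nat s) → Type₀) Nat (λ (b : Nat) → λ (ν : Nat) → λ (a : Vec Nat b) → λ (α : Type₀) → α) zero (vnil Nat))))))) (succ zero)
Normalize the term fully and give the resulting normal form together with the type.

reduced normal form:
  vcons Nat (succ (succ (succ zero))) (succ (succ zero)) (vcons Nat (succ (succ zero)) (succ (succ zero)) (vcons Nat (succ zero) (succ (succ (succ (succ zero)))) (vcons Nat zero (succ (succ (succ (succ (succ (succ (succ (succ (succ zero))))))))) (vnil Nat))))
type:
  Vec Nat (succ (succ (succ (succ zero))))
observation: the leftmost-outermost redex is a beta-redex, and normalization takes 45 steps.


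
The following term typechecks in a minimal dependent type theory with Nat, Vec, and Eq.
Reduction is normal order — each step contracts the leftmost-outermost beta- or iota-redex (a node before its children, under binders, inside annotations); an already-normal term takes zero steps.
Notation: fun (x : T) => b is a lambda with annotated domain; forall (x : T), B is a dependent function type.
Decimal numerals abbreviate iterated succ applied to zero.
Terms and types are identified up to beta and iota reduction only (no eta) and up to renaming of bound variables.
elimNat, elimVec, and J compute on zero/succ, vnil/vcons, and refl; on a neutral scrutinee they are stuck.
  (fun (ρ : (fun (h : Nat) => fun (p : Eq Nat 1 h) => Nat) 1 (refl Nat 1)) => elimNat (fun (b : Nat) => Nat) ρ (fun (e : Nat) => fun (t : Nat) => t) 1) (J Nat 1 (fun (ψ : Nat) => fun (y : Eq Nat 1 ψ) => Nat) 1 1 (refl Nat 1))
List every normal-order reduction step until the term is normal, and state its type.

normal-order reduction:
  (fun (ρ : (fun (h : Nat) => fun (p : Eq Nat 1 h) => Nat) 1 (refl Nat 1)) => elimNat (fun (b : Nat) => Nat) ρ (fun (e : Nat) => fun (t : Nat) => t) 1) (J Nat 1 (fun (ψ : Nat) => fun (y : Eq Nat 1 ψ) => Nat) 1 1 (refl Nat 1))
  ~> elimNat (fun (ρ : Nat) => Nat) (J Nat 1 (fun (h : Nat) => fun (p : Eq Nat 1 h) => Nat) 1 1 (refl Nat 1)) (fun (b : Nat) => fun (e : Nat) => e) 1
  ~> (fun (ρ : Nat) => fun (h : Nat) => h) 0 (elimNat (fun (p : Nat) => Nat) (J Nat 1 (fun (b : Nat) => fun (e : Eq Nat 1 b) => Nat) 1 1 (refl Nat 1)) (fun (t : Nat) => fun (ψ : Nat) => ψ) 0)
  ~> (fun (ρ : Nat) => ρ) (elimNat (fun (h : Nat) => Nat) (J Nat 1 (fun (p : Nat) => fun (b : Eq Nat 1 p) => Nat) 1 1 (refl Nat 1)) (fun (e : Nat) => fun (t : Nat) => t) 0)
  ~> elimNat (fun (ρ : Nat) => Nat) (J Nat 1 (fun (h : Nat) => fun (p : Eq Nat 1 h) => Nat) 1 1 (refl Nat 1)) (fun (b : Nat) => fun (e : Nat) => e) 0
  ~> J Nat 1 (fun (ρ : Nat) => fun (h : Eq Nat 1 ρ) => Nat) 1 1 (refl Nat 1)
  ~> 1
the term's type:
  Nat


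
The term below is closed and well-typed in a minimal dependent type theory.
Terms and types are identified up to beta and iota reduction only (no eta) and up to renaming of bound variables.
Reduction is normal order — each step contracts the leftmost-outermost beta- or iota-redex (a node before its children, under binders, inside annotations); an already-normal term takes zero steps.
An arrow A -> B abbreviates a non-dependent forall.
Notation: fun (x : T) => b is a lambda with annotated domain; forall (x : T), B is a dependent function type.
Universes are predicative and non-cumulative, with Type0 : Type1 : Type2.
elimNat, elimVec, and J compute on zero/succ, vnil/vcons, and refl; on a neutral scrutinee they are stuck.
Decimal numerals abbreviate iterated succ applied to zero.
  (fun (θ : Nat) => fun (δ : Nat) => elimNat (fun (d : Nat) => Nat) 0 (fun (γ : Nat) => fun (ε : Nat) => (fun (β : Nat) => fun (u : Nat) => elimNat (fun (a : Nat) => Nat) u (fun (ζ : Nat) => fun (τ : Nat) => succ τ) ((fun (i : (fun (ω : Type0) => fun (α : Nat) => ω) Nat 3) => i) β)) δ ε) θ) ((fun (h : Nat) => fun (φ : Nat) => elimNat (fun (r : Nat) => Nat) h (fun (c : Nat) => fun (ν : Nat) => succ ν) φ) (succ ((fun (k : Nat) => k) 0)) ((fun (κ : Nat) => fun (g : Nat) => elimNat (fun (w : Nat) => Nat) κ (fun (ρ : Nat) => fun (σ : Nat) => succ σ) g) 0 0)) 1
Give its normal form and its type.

resulting normal form:
  1
the term's type:
  Nat
observation: the first redex contracted is a beta-redex; the normal form is reached in 20 normal-order steps.


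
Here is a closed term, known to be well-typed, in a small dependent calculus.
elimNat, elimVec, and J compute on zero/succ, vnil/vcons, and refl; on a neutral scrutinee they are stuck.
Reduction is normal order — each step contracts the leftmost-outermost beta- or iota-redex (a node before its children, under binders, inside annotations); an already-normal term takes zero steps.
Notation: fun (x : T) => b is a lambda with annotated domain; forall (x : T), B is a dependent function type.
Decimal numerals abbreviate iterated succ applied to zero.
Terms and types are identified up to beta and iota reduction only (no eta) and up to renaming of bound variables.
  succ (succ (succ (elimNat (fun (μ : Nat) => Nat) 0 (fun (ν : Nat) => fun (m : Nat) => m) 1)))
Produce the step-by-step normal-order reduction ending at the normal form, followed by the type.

reduction (normal order):
  succ (succ (succ (elimNat (fun (μ : Nat) => Nat) 0 (fun (ν : Nat) => fun (m : Nat) => m) 1)))
  ~> succ (succ (succ ((fun (μ : Nat) => fun (ν : Nat) => ν) 0 (elimNat (fun (m : Nat) => Nat) 0 (fun (l : Nat) => fun (o : Nat) => o) 0))))
  ~> succ (succ (succ ((fun (μ : Nat) => μ) (elimNat (fun (ν : Nat) => Nat) 0 (fun (m : Nat) => fun (l : Nat) => l) 0))))
  ~> succ (succ (succ (elimNat (fun (μ : Nat) => Nat) 0 (fun (ν : Nat) => fun (m : Nat) => m) 0)))
  ~> 3
type:
  Nat


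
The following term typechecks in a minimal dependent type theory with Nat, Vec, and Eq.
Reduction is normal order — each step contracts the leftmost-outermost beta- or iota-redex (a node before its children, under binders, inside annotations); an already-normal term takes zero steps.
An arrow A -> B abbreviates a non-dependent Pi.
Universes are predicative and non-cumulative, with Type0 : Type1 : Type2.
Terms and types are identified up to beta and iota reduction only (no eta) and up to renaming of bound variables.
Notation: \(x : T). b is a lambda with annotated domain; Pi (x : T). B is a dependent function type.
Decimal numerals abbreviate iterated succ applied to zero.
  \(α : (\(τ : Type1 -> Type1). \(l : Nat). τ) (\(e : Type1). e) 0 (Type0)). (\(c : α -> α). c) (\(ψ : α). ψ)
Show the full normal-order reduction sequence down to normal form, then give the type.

normal-order reduction:
  \(α : (\(τ : Type1 -> Type1). \(l : Nat). τ) (\(e : Type1). e) 0 (Type0)). (\(c : α -> α). c) (\(ψ : α). ψ)
  ~> \(α : (\(τ : Nat). \(l : Type1). l) 0 (Type0)). (\(e : α -> α). e) (\(c : α). c)
  ~> \(α : (\(τ : Type1). τ) (Type0)). (\(l : α -> α). l) (\(e : α). e)
  ~> \(α : Type0). (\(τ : α -> α). τ) (\(l : α). l)
  ~> \(α : Type0). \(τ : α). τ
the term's type:
  Pi (α : Type0). α -> α


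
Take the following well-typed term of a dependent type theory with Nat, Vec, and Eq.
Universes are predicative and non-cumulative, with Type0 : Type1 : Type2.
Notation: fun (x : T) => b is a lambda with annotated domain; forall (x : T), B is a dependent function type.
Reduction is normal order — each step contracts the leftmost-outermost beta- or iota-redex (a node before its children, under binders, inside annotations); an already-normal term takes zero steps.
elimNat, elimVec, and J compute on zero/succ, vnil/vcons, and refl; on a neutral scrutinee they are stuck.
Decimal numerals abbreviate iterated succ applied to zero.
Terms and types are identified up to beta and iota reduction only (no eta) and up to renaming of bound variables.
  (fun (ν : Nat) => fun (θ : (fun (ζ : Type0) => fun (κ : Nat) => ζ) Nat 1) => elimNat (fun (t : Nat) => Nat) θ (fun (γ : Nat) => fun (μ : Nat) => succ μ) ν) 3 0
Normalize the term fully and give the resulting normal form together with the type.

resulting normal form:
  3
type:
  Nat
observation: reduction starts at a beta-redex, and 12 normal-order steps reach the normal form.
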